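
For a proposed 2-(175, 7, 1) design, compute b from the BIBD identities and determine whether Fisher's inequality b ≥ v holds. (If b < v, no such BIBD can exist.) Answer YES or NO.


b = λv(v − 1)/(k(k − 1)) = 1·175·174/(7·6) = 30450/42 = 725.
Compare with v = 175: b ≥ v, so Fisher's inequality holds.

YES


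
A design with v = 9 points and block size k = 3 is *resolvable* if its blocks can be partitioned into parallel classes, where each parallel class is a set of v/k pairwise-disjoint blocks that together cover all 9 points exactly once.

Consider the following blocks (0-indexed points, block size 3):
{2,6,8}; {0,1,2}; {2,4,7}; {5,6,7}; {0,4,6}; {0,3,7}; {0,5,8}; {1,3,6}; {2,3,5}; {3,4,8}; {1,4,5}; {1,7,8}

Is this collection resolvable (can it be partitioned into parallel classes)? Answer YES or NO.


v = 9, block size k = 3, number of blocks = 12.
For resolvability, blocks must partition into parallel classes of size v/k = 3.
Total blocks must therefore be a multiple of 3: 12 = 3·4 + 0 ⇒ divisible ✓.
Greedy packing gives 4 candidate class(es). Each should be a full parallel class (size 3, covers all 9 points).
  Class 1 (3 blocks): {2,6,8}; {0,3,7}; {1,4,5}. Points covered: [0, 1, 2, 3, 4, 5, 6, 7, 8].
  Class 2 (3 blocks): {0,1,2}; {5,6,7}; {3,4,8}. Points covered: [0, 1, 2, 3, 4, 5, 6, 7, 8].
  Class 3 (3 blocks): {2,4,7}; {0,5,8}; {1,3,6}. Points covered: [0, 1, 2, 3, 4, 5, 6, 7, 8].
  Class 4 (3 blocks): {0,4,6}; {2,3,5}; {1,7,8}. Points covered: [0, 1, 2, 3, 4, 5, 6, 7, 8].
All classes full (size 3)? YES. All classes cover every point? YES.
Resolvable? YES.

YES


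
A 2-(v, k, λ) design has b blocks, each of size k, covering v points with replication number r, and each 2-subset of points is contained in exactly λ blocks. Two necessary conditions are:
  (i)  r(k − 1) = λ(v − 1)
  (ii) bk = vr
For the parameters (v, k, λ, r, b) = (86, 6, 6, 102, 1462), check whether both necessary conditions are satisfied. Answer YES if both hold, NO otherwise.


Condition (i): r(k − 1) = 102·5 = 510; λ(v − 1) = 6·85 = 510. Match? YES.
Condition (ii): bk = 1462·6 = 8772; vr = 86·102 = 8772. Match? YES.
Both conditions hold? YES.

YES


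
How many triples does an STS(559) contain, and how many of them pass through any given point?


An STS(v) is a 2-(v, 3, 1) BIBD: block size k = 3, λ = 1.
Replication: r(k − 1) = λ(v − 1) ⇒ r·2 = 559 − 1 = 558 ⇒ r = 279.
Block count: b = v(v − 1)/6 = 559·558/6 = 311922/6 = 51987.
(Check via bk = vr: 51987·3 = 155961 = 559·279 = 155961 ✓.)

r = 279, b = 51987.


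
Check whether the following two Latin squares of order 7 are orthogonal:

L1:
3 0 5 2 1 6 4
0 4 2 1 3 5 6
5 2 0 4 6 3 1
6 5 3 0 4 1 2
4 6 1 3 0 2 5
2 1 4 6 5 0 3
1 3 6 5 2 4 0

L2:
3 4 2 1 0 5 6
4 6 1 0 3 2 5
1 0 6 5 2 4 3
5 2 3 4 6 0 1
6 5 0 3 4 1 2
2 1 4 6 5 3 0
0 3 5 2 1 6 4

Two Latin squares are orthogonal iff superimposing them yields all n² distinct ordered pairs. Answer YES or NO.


Form the n² = 49 superimposed pairs (L1[i][j], L2[i][j]), row by row (rows and columns indexed from 0):
row 0: (3,3) (0,4) (5,2) (2,1) (1,0) (6,5) (4,6)
row 1: (0,4) (4,6) (2,1) (1,0) (3,3) (5,2) (6,5)
row 2: (5,1) (2,0) (0,6) (4,5) (6,2) (3,4) (1,3)
row 3: (6,5) (5,2) (3,3) (0,4) (4,6) (1,0) (2,1)
row 4: (4,6) (6,5) (1,0) (3,3) (0,4) (2,1) (5,2)
row 5: (2,2) (1,1) (4,4) (6,6) (5,5) (0,3) (3,0)
row 6: (1,0) (3,3) (6,5) (5,2) (2,1) (4,6) (0,4)
Orthogonality requires all 49 pairs distinct.
But the pair (0,4) repeats: cell (0,1) has L1 = 0, L2 = 4, and cell (1,0) has L1 = 0, L2 = 4.
A repeated pair means some other pair never occurs (only 21 distinct pairs out of 49), so the squares are not orthogonal.
Conclusion: NO.

NO


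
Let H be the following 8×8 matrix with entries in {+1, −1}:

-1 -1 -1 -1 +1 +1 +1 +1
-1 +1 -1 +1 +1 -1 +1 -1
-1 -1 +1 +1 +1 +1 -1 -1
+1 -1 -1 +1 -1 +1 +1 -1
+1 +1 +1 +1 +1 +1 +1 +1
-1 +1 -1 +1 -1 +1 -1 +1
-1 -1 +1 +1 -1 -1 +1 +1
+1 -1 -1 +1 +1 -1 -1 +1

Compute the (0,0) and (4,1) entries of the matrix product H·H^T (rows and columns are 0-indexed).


Row 0 of H: [-1, -1, -1, -1, 1, 1, 1, 1].
Row 1 of H: [-1, 1, -1, 1, 1, -1, 1, -1].
Row 4 of H: [1, 1, 1, 1, 1, 1, 1, 1].
(H·H^T)[0][0] = Σ_j H[0][j]·H[0][j] = (-1)² + (-1)² + (-1)² + (-1)² + (1)² + (1)² + (1)² + (1)² = 1 + 1 + 1 + 1 + 1 + 1 + 1 + 1 = 8.
(H·H^T)[4][1] = Σ_j H[4][j]·H[1][j] = (1)·(-1) + (1)·(1) + (1)·(-1) + (1)·(1) + (1)·(1) + (1)·(-1) + (1)·(1) + (1)·(-1) = -1 + 1 + -1 + 1 + 1 + -1 + 1 + -1 = 0.
So rows 4 and 1 are orthogonal; the diagonal entry equals n = 8.

(0,0) entry = 8; (4,1) entry = 0.


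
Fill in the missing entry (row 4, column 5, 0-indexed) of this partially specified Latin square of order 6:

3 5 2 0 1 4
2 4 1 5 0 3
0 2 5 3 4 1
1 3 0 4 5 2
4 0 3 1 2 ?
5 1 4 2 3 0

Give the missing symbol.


Row 4 contains symbols [0, 1, 2, 3, 4] — missing [5].
Column 5 contains symbols [0, 1, 2, 3, 4] — missing [5].
The missing symbol must appear in both missing sets; intersection = [5].
Therefore the hidden value is 5.

Missing value = 5.


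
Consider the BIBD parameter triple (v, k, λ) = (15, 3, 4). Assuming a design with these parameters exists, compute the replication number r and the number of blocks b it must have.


Any 2-(v, k, λ) BIBD satisfies two necessary conditions:
  (i)  Each point sits in r blocks, and counting incidences through any fixed point gives r(k − 1) = λ(v − 1), so r = λ(v − 1)/(k − 1).
  (ii) Total incidences bk = vr, so b = vr/k.
Step 1: r = λ(v − 1)/(k − 1) = 4·(15 − 1)/(3 − 1) = 4·14/2 = 56/2 = 28.
Step 2: b = vr/k = 15·28/3 = 420/3 = 140.
Check integrality: r = 28 ∈ Z ✓, b = 140 ∈ Z ✓.
(These identities are necessary conditions: they determine r and b for any design with these parameters, but do not by themselves prove that one exists.)

r = 28, b = 140.


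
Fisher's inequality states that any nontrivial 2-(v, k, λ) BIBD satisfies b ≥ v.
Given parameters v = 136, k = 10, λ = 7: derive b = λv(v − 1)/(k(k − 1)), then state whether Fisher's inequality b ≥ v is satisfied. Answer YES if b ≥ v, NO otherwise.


r = λ(v − 1)/(k − 1) = 7·135/9 = 105.
b = vr/k = 136·105/10 = 1428.
Fisher's inequality: b ≥ v ⇔ 1428 ≥ 136? YES.

YES


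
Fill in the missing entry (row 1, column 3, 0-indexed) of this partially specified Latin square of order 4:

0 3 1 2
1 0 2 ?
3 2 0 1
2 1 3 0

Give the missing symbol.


Row 1 contains symbols [0, 1, 2] — missing [3].
Column 3 contains symbols [0, 1, 2] — missing [3].
The missing symbol must appear in both missing sets; intersection = [3].
Therefore the hidden value is 3.

Missing value = 3.


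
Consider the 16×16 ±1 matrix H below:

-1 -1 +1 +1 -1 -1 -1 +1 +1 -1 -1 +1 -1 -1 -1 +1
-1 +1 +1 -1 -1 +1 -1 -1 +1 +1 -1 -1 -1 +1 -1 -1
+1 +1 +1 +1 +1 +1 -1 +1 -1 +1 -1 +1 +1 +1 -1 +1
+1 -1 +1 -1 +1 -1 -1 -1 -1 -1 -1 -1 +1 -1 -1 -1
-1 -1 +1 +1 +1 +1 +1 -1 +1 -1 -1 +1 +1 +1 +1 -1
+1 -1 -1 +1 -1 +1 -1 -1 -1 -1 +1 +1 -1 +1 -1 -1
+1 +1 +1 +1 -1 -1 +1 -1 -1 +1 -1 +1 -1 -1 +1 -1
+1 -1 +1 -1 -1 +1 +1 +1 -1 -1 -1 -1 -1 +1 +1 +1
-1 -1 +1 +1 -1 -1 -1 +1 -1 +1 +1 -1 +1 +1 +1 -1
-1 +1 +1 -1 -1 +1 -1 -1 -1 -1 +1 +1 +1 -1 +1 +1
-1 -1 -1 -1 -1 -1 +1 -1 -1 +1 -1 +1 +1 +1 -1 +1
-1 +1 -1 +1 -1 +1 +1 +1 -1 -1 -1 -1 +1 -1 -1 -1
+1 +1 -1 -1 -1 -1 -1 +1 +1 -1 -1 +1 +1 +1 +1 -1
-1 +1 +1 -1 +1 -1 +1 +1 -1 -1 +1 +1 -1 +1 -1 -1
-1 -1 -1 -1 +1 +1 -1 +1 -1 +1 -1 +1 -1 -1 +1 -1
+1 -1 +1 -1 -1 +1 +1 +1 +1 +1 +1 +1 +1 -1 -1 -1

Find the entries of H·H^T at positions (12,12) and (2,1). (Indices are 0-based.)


Row 1 of H: [-1, 1, 1, -1, -1, 1, -1, -1, 1, 1, -1, -1, -1, 1, -1, -1].
Row 2 of H: [1, 1, 1, 1, 1, 1, -1, 1, -1, 1, -1, 1, 1, 1, -1, 1].
Row 12 of H: [1, 1, -1, -1, -1, -1, -1, 1, 1, -1, -1, 1, 1, 1, 1, -1].
(H·H^T)[12][12] = Σ_j H[12][j]·H[12][j] = (1)² + (1)² + (-1)² + (-1)² + (-1)² + (-1)² + (-1)² + (1)² + (1)² + (-1)² + (-1)² + (1)² + (1)² + (1)² + (1)² + (-1)² = 1 + 1 + 1 + 1 + 1 + 1 + 1 + 1 + 1 + 1 + 1 + 1 + 1 + 1 + 1 + 1 = 16.
(H·H^T)[2][1] = Σ_j H[2][j]·H[1][j] = (1)·(-1) + (1)·(1) + (1)·(1) + (1)·(-1) + (1)·(-1) + (1)·(1) + (-1)·(-1) + (1)·(-1) + (-1)·(1) + (1)·(1) + (-1)·(-1) + (1)·(-1) + (1)·(-1) + (1)·(1) + (-1)·(-1) + (1)·(-1) = -1 + 1 + 1 + -1 + -1 + 1 + 1 + -1 + -1 + 1 + 1 + -1 + -1 + 1 + 1 + -1 = 0.
So rows 2 and 1 are orthogonal; the diagonal entry equals n = 16.

(12,12) entry = 16; (2,1) entry = 0.


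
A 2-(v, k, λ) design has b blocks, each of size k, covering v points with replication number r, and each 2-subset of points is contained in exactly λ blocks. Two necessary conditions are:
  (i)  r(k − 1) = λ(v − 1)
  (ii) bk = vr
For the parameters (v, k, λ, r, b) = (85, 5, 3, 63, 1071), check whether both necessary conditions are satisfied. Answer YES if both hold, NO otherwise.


Condition (i): r(k − 1) = 63·4 = 252; λ(v − 1) = 3·84 = 252. Match? YES.
Condition (ii): bk = 1071·5 = 5355; vr = 85·63 = 5355. Match? YES.
Both conditions hold? YES.

YES


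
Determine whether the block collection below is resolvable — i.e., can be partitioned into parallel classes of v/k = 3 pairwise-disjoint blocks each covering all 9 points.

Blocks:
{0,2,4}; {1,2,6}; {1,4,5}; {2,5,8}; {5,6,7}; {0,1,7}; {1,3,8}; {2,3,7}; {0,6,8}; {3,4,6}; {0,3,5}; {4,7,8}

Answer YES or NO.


v = 9, block size k = 3, number of blocks = 12.
For resolvability, blocks must partition into parallel classes of size v/k = 3.
Total blocks must therefore be a multiple of 3: 12 = 3·4 + 0 ⇒ divisible ✓.
Greedy packing gives 4 candidate class(es). Each should be a full parallel class (size 3, covers all 9 points).
  Class 1 (3 blocks): {0,2,4}; {5,6,7}; {1,3,8}. Points covered: [0, 1, 2, 3, 4, 5, 6, 7, 8].
  Class 2 (3 blocks): {1,2,6}; {0,3,5}; {4,7,8}. Points covered: [0, 1, 2, 3, 4, 5, 6, 7, 8].
  Class 3 (3 blocks): {1,4,5}; {2,3,7}; {0,6,8}. Points covered: [0, 1, 2, 3, 4, 5, 6, 7, 8].
  Class 4 (3 blocks): {2,5,8}; {0,1,7}; {3,4,6}. Points covered: [0, 1, 2, 3, 4, 5, 6, 7, 8].
All classes full (size 3)? YES. All classes cover every point? YES.
Resolvable? YES.

YES


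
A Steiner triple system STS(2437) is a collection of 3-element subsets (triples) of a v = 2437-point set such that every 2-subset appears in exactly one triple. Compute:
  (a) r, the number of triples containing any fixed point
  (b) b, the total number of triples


An STS(v) is a 2-(v, 3, 1) BIBD: block size k = 3, λ = 1.
Replication: r(k − 1) = λ(v − 1) ⇒ r·2 = 2437 − 1 = 2436 ⇒ r = 1218.
Block count: b = v(v − 1)/6 = 2437·2436/6 = 5936532/6 = 989422.

r = 1218, b = 989422.


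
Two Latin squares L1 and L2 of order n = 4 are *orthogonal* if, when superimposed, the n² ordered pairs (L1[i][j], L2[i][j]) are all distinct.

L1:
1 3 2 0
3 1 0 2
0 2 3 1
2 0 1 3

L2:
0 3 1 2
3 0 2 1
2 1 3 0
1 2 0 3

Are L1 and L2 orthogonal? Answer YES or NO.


Form the n² = 16 superimposed pairs (L1[i][j], L2[i][j]), row by row (rows and columns indexed from 0):
row 0: (1,0) (3,3) (2,1) (0,2)
row 1: (3,3) (1,0) (0,2) (2,1)
row 2: (0,2) (2,1) (3,3) (1,0)
row 3: (2,1) (0,2) (1,0) (3,3)
Orthogonality requires all 16 pairs distinct.
But the pair (3,3) repeats: cell (0,1) has L1 = 3, L2 = 3, and cell (1,0) has L1 = 3, L2 = 3.
A repeated pair means some other pair never occurs (only 4 distinct pairs out of 16), so the squares are not orthogonal.
Conclusion: NO.

NO


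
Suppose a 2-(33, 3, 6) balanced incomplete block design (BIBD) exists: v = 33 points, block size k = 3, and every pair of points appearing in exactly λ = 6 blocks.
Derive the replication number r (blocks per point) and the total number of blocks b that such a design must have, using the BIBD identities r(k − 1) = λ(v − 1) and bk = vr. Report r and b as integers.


Any 2-(v, k, λ) BIBD satisfies two necessary conditions:
  (i)  Each point sits in r blocks, and counting incidences through any fixed point gives r(k − 1) = λ(v − 1), so r = λ(v − 1)/(k − 1).
  (ii) Total incidences bk = vr, so b = vr/k.
Step 1: r = λ(v − 1)/(k − 1) = 6·(33 − 1)/(3 − 1) = 6·32/2 = 192/2 = 96.
Step 2: b = vr/k = 33·96/3 = 3168/3 = 1056.
Check integrality: r = 96 ∈ Z ✓, b = 1056 ∈ Z ✓.
(These identities are necessary conditions: they determine r and b for any design with these parameters, but do not by themselves prove that one exists.)

r = 96, b = 1056.


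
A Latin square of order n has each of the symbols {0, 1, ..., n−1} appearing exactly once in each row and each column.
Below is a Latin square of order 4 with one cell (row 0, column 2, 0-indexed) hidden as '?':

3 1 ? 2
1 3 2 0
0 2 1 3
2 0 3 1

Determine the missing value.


Row 0 contains symbols [1, 2, 3] — missing [0].
Column 2 contains symbols [1, 2, 3] — missing [0].
The missing symbol must appear in both missing sets; intersection = [0].
Therefore the hidden value is 0.

Missing value = 0.


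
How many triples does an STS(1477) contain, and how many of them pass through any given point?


An STS(v) is a 2-(v, 3, 1) BIBD: block size k = 3, λ = 1.
Replication: r(k − 1) = λ(v − 1) ⇒ r·2 = 1477 − 1 = 1476 ⇒ r = 738.
Block count: bk = vr ⇒ b·3 = 1477·738 = 1090026 ⇒ b = 363342.
(Check via b = v(v − 1)/6 = 1477·1476/6 = 2180052/6 = 363342.)

r = 738, b = 363342.


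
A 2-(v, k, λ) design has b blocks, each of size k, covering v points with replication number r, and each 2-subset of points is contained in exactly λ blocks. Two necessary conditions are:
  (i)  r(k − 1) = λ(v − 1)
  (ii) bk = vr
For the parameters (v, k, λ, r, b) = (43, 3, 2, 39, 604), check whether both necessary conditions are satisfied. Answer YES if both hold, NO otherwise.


Condition (i): r(k − 1) = 39·2 = 78; λ(v − 1) = 2·42 = 84. Match? NO.
Condition (ii): bk = 604·3 = 1812; vr = 43·39 = 1677. Match? NO.
Both conditions hold? NO.

NO


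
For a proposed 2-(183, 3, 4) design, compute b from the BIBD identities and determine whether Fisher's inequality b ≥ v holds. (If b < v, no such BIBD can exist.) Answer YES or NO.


b = λv(v − 1)/(k(k − 1)) = 4·183·182/(3·2) = 133224/6 = 22204.
Compare with v = 183: b ≥ v, so Fisher's inequality holds.

YES


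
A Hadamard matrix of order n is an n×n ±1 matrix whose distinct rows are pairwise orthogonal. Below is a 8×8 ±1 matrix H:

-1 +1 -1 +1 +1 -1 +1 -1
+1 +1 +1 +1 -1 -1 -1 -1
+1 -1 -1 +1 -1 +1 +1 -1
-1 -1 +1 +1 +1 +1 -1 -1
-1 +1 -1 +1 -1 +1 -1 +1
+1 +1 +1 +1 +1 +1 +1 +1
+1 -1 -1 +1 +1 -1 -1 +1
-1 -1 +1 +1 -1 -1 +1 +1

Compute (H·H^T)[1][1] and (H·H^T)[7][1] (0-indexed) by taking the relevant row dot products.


Row 1 of H: [1, 1, 1, 1, -1, -1, -1, -1].
Row 7 of H: [-1, -1, 1, 1, -1, -1, 1, 1].
(H·H^T)[1][1] = Σ_j H[1][j]·H[1][j] = (1)² + (1)² + (1)² + (1)² + (-1)² + (-1)² + (-1)² + (-1)² = 1 + 1 + 1 + 1 + 1 + 1 + 1 + 1 = 8.
(H·H^T)[7][1] = Σ_j H[7][j]·H[1][j] = (-1)·(1) + (-1)·(1) + (1)·(1) + (1)·(1) + (-1)·(-1) + (-1)·(-1) + (1)·(-1) + (1)·(-1) = -1 + -1 + 1 + 1 + 1 + 1 + -1 + -1 = 0.
So rows 7 and 1 are orthogonal; the diagonal entry equals n = 8.

(1,1) entry = 8; (7,1) entry = 0.


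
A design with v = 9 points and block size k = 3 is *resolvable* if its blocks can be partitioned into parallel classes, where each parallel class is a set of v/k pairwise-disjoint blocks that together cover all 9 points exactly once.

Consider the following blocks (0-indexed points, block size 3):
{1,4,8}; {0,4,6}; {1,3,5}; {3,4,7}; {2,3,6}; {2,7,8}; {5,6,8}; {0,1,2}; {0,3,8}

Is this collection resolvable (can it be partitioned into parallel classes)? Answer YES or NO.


v = 9, block size k = 3, number of blocks = 9.
For resolvability, blocks must partition into parallel classes of size v/k = 3.
Total blocks must therefore be a multiple of 3: 9 = 3·3 + 0 ⇒ divisible ✓.
Consider block {1,4,8}. The only other block(s) in the collection disjoint from it are {2,3,6} — just 1 block(s). Any parallel class containing {1,4,8} would need 2 other blocks each disjoint from it, so no parallel class of size 3 can contain {1,4,8}.
Since every block must belong to some parallel class in a resolution, the collection cannot be partitioned into parallel classes.
Resolvable? NO.

NO


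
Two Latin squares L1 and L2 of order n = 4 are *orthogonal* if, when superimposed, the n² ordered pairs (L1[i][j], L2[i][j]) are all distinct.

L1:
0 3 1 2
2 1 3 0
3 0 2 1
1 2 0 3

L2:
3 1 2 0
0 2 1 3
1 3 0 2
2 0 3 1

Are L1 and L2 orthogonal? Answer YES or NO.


Form the n² = 16 superimposed pairs (L1[i][j], L2[i][j]), row by row (rows and columns indexed from 0):
row 0: (0,3) (3,1) (1,2) (2,0)
row 1: (2,0) (1,2) (3,1) (0,3)
row 2: (3,1) (0,3) (2,0) (1,2)
row 3: (1,2) (2,0) (0,3) (3,1)
Orthogonality requires all 16 pairs distinct.
But the pair (2,0) repeats: cell (0,3) has L1 = 2, L2 = 0, and cell (1,0) has L1 = 2, L2 = 0.
A repeated pair means some other pair never occurs (only 4 distinct pairs out of 16), so the squares are not orthogonal.
Conclusion: NO.

NO


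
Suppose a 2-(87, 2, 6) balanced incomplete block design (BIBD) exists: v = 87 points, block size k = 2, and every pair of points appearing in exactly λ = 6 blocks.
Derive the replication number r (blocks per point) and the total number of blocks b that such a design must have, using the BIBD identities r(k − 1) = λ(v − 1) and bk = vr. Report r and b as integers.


Any 2-(v, k, λ) BIBD satisfies two necessary conditions:
  (i)  Each point sits in r blocks, and counting incidences through any fixed point gives r(k − 1) = λ(v − 1), so r = λ(v − 1)/(k − 1).
  (ii) Total incidences bk = vr, so b = vr/k.
Step 1: r = λ(v − 1)/(k − 1) = 6·(87 − 1)/(2 − 1) = 6·86/1 = 516/1 = 516.
Step 2: b = vr/k = 87·516/2 = 44892/2 = 22446.
Check integrality: r = 516 ∈ Z ✓, b = 22446 ∈ Z ✓.
(These identities are necessary conditions: they determine r and b for any design with these parameters, but do not by themselves prove that one exists.)

r = 516, b = 22446.


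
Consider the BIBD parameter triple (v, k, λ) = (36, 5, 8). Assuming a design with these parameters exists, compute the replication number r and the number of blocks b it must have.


Any 2-(v, k, λ) BIBD satisfies two necessary conditions:
  (i)  Each point sits in r blocks, and counting incidences through any fixed point gives r(k − 1) = λ(v − 1), so r = λ(v − 1)/(k − 1).
  (ii) Total incidences bk = vr, so b = vr/k.
Step 1: r = λ(v − 1)/(k − 1) = 8·(36 − 1)/(5 − 1) = 8·35/4 = 280/4 = 70.
Step 2: b = vr/k = 36·70/5 = 2520/5 = 504.
Check integrality: r = 70 ∈ Z ✓, b = 504 ∈ Z ✓.
(These identities are necessary conditions: they determine r and b for any design with these parameters, but do not by themselves prove that one exists.)

r = 70, b = 504.


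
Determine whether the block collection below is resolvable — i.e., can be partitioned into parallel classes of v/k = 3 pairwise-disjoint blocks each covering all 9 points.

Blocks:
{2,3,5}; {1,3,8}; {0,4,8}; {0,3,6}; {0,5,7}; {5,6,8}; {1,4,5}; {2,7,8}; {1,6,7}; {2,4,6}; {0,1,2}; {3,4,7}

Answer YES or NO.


v = 9, block size k = 3, number of blocks = 12.
For resolvability, blocks must partition into parallel classes of size v/k = 3.
Total blocks must therefore be a multiple of 3: 12 = 3·4 + 0 ⇒ divisible ✓.
Greedy packing gives 4 candidate class(es). Each should be a full parallel class (size 3, covers all 9 points).
  Class 1 (3 blocks): {2,3,5}; {0,4,8}; {1,6,7}. Points covered: [0, 1, 2, 3, 4, 5, 6, 7, 8].
  Class 2 (3 blocks): {1,3,8}; {0,5,7}; {2,4,6}. Points covered: [0, 1, 2, 3, 4, 5, 6, 7, 8].
  Class 3 (3 blocks): {0,3,6}; {1,4,5}; {2,7,8}. Points covered: [0, 1, 2, 3, 4, 5, 6, 7, 8].
  Class 4 (3 blocks): {5,6,8}; {0,1,2}; {3,4,7}. Points covered: [0, 1, 2, 3, 4, 5, 6, 7, 8].
All classes full (size 3)? YES. All classes cover every point? YES.
Resolvable? YES.

YES


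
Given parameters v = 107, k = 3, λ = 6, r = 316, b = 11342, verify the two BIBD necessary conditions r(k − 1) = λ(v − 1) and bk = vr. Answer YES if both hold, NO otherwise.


Condition (i): r(k − 1) = 316·2 = 632; λ(v − 1) = 6·106 = 636. Match? NO.
Condition (ii): bk = 11342·3 = 34026; vr = 107·316 = 33812. Match? NO.
Both conditions hold? NO.

NO


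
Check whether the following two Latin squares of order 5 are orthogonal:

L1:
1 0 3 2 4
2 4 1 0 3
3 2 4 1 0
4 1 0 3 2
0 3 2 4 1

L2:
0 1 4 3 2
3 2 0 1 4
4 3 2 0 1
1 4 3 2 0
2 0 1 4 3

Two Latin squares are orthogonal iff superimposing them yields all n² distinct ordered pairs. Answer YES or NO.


Form the n² = 25 superimposed pairs (L1[i][j], L2[i][j]), row by row (rows and columns indexed from 0):
row 0: (1,0) (0,1) (3,4) (2,3) (4,2)
row 1: (2,3) (4,2) (1,0) (0,1) (3,4)
row 2: (3,4) (2,3) (4,2) (1,0) (0,1)
row 3: (4,1) (1,4) (0,3) (3,2) (2,0)
row 4: (0,2) (3,0) (2,1) (4,4) (1,3)
Orthogonality requires all 25 pairs distinct.
But the pair (2,3) repeats: cell (0,3) has L1 = 2, L2 = 3, and cell (1,0) has L1 = 2, L2 = 3.
A repeated pair means some other pair never occurs (only 15 distinct pairs out of 25), so the squares are not orthogonal.
Conclusion: NO.

NO


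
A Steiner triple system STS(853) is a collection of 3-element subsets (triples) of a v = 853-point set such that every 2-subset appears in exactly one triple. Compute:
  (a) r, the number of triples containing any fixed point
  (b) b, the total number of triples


An STS(v) is a 2-(v, 3, 1) BIBD: block size k = 3, λ = 1.
Replication: r(k − 1) = λ(v − 1) ⇒ r·2 = 853 − 1 = 852 ⇒ r = 426.
Block count: bk = vr ⇒ b·3 = 853·426 = 363378 ⇒ b = 121126.

r = 426, b = 121126.


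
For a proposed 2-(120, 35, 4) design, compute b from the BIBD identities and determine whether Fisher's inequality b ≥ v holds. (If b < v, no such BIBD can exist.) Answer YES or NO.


b = λv(v − 1)/(k(k − 1)) = 4·120·119/(35·34) = 57120/1190 = 48.
Compare with v = 120: b < v, so Fisher's inequality fails.

NO


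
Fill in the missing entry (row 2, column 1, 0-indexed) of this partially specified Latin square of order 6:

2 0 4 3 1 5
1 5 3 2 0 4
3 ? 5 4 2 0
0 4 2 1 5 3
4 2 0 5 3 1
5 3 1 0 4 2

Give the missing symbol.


Row 2 contains symbols [0, 2, 3, 4, 5] — missing [1].
Column 1 contains symbols [0, 2, 3, 4, 5] — missing [1].
The missing symbol must appear in both missing sets; intersection = [1].
Therefore the hidden value is 1.

Missing value = 1.


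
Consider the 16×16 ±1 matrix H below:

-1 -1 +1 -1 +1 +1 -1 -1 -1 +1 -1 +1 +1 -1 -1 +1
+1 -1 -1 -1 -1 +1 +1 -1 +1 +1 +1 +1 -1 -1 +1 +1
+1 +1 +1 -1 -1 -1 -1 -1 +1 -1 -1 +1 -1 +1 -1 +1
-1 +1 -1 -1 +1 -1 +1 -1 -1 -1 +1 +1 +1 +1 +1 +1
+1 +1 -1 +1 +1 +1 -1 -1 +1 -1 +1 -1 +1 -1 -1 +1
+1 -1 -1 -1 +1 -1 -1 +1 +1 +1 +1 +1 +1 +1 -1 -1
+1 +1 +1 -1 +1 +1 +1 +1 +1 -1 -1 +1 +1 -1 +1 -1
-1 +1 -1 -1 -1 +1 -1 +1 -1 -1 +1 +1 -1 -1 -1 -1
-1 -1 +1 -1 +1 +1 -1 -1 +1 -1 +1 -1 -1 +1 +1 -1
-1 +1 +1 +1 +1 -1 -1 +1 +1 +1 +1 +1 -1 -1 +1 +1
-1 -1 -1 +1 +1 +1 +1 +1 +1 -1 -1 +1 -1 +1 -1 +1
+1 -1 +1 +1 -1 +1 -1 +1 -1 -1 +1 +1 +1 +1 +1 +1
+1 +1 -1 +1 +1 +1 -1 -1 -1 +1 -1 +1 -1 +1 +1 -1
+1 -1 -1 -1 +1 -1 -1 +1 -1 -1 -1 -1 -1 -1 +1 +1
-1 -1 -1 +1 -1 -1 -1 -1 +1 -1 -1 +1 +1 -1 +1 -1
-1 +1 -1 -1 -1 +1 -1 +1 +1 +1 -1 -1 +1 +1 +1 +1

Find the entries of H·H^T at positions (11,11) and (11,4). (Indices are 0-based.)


Row 4 of H: [1, 1, -1, 1, 1, 1, -1, -1, 1, -1, 1, -1, 1, -1, -1, 1].
Row 11 of H: [1, -1, 1, 1, -1, 1, -1, 1, -1, -1, 1, 1, 1, 1, 1, 1].
(H·H^T)[11][11] = Σ_j H[11][j]·H[11][j] = (1)² + (-1)² + (1)² + (1)² + (-1)² + (1)² + (-1)² + (1)² + (-1)² + (-1)² + (1)² + (1)² + (1)² + (1)² + (1)² + (1)² = 1 + 1 + 1 + 1 + 1 + 1 + 1 + 1 + 1 + 1 + 1 + 1 + 1 + 1 + 1 + 1 = 16.
(H·H^T)[11][4] = Σ_j H[11][j]·H[4][j] = (1)·(1) + (-1)·(1) + (1)·(-1) + (1)·(1) + (-1)·(1) + (1)·(1) + (-1)·(-1) + (1)·(-1) + (-1)·(1) + (-1)·(-1) + (1)·(1) + (1)·(-1) + (1)·(1) + (1)·(-1) + (1)·(-1) + (1)·(1) = 1 + -1 + -1 + 1 + -1 + 1 + 1 + -1 + -1 + 1 + 1 + -1 + 1 + -1 + -1 + 1 = 0.
So rows 11 and 4 are orthogonal; the diagonal entry equals n = 16.

(11,11) entry = 16; (11,4) entry = 0.


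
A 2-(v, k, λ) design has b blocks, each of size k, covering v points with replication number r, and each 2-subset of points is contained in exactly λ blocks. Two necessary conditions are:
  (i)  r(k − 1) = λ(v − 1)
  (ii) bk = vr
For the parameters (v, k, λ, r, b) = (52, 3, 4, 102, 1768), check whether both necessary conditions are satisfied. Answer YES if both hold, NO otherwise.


Condition (i): r(k − 1) = 102·2 = 204; λ(v − 1) = 4·51 = 204. Match? YES.
Condition (ii): bk = 1768·3 = 5304; vr = 52·102 = 5304. Match? YES.
Both conditions hold? YES.

YES


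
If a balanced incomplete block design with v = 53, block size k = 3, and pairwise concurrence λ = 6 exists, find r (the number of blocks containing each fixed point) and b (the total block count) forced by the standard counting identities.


Any 2-(v, k, λ) BIBD satisfies two necessary conditions:
  (i)  Each point sits in r blocks, and counting incidences through any fixed point gives r(k − 1) = λ(v − 1), so r = λ(v − 1)/(k − 1).
  (ii) Total incidences bk = vr, so b = vr/k.
Step 1: r = λ(v − 1)/(k − 1) = 6·(53 − 1)/(3 − 1) = 6·52/2 = 312/2 = 156.
Step 2: b = vr/k = 53·156/3 = 8268/3 = 2756.
Check integrality: r = 156 ∈ Z ✓, b = 2756 ∈ Z ✓.
(These identities are necessary conditions: they determine r and b for any design with these parameters, but do not by themselves prove that one exists.)

r = 156, b = 2756.


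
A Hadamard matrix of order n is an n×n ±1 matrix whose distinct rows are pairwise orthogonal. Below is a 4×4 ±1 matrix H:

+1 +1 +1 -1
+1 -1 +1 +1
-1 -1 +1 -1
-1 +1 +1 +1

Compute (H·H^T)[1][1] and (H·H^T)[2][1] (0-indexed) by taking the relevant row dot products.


Row 1 of H: [1, -1, 1, 1].
Row 2 of H: [-1, -1, 1, -1].
(H·H^T)[1][1] = Σ_j H[1][j]·H[1][j] = (1)² + (-1)² + (1)² + (1)² = 1 + 1 + 1 + 1 = 4.
(H·H^T)[2][1] = Σ_j H[2][j]·H[1][j] = (-1)·(1) + (-1)·(-1) + (1)·(1) + (-1)·(1) = -1 + 1 + 1 + -1 = 0.
So rows 2 and 1 are orthogonal; the diagonal entry equals n = 4.

(1,1) entry = 4; (2,1) entry = 0.


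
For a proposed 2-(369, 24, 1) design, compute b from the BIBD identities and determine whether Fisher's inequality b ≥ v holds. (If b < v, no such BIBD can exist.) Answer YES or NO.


r = λ(v − 1)/(k − 1) = 1·368/23 = 16.
b = vr/k = 369·16/24 = 246.
Fisher's inequality: b ≥ v ⇔ 246 ≥ 369? NO.

NO


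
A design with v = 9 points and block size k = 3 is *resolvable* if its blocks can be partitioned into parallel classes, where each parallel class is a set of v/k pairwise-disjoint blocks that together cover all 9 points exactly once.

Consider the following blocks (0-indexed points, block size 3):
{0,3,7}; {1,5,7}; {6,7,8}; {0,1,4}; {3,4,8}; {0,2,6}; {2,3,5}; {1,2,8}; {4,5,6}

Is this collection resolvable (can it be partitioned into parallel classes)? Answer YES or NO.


v = 9, block size k = 3, number of blocks = 9.
For resolvability, blocks must partition into parallel classes of size v/k = 3.
Total blocks must therefore be a multiple of 3: 9 = 3·3 + 0 ⇒ divisible ✓.
Greedy packing gives 3 candidate class(es). Each should be a full parallel class (size 3, covers all 9 points).
  Class 1 (3 blocks): {0,3,7}; {1,2,8}; {4,5,6}. Points covered: [0, 1, 2, 3, 4, 5, 6, 7, 8].
  Class 2 (3 blocks): {1,5,7}; {3,4,8}; {0,2,6}. Points covered: [0, 1, 2, 3, 4, 5, 6, 7, 8].
  Class 3 (3 blocks): {6,7,8}; {0,1,4}; {2,3,5}. Points covered: [0, 1, 2, 3, 4, 5, 6, 7, 8].
All classes full (size 3)? YES. All classes cover every point? YES.
Resolvable? YES.

YES


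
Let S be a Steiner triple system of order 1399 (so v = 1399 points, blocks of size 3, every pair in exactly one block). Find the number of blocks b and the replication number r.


An STS(v) is a 2-(v, 3, 1) BIBD: block size k = 3, λ = 1.
Replication: r(k − 1) = λ(v − 1) ⇒ r·2 = 1399 − 1 = 1398 ⇒ r = 699.
Block count: b = v(v − 1)/6 = 1399·1398/6 = 1955802/6 = 325967.

r = 699, b = 325967.


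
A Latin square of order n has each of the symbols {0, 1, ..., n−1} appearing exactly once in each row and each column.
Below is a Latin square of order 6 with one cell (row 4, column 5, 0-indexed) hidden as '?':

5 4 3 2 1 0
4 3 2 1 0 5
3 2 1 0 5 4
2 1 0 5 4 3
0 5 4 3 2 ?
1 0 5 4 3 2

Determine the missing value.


Row 4 contains symbols [0, 2, 3, 4, 5] — missing [1].
Column 5 contains symbols [0, 2, 3, 4, 5] — missing [1].
The missing symbol must appear in both missing sets; intersection = [1].
Therefore the hidden value is 1.

Missing value = 1.


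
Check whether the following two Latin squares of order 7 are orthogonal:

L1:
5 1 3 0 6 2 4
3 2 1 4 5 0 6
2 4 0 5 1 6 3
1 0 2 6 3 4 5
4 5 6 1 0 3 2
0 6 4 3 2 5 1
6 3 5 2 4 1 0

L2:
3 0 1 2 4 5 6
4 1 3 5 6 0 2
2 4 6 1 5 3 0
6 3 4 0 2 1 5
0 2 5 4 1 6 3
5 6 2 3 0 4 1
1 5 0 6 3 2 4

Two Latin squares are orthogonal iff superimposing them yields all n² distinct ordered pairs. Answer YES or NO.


Form the n² = 49 superimposed pairs (L1[i][j], L2[i][j]), row by row (rows and columns indexed from 0):
row 0: (5,3) (1,0) (3,1) (0,2) (6,4) (2,5) (4,6)
row 1: (3,4) (2,1) (1,3) (4,5) (5,6) (0,0) (6,2)
row 2: (2,2) (4,4) (0,6) (5,1) (1,5) (6,3) (3,0)
row 3: (1,6) (0,3) (2,4) (6,0) (3,2) (4,1) (5,5)
row 4: (4,0) (5,2) (6,5) (1,4) (0,1) (3,6) (2,3)
row 5: (0,5) (6,6) (4,2) (3,3) (2,0) (5,4) (1,1)
row 6: (6,1) (3,5) (5,0) (2,6) (4,3) (1,2) (0,4)
Orthogonality requires all 49 pairs distinct.
Check by first coordinate: for each symbol s of L1, list the L2 entries in the n cells where L1 = s; they must all differ.
  L1 = 0: L2 entries (in reading order) 2, 0, 6, 3, 1, 5, 4 — all 7 distinct ✓
  L1 = 1: L2 entries (in reading order) 0, 3, 5, 6, 4, 1, 2 — all 7 distinct ✓
  L1 = 2: L2 entries (in reading order) 5, 1, 2, 4, 3, 0, 6 — all 7 distinct ✓
  L1 = 3: L2 entries (in reading order) 1, 4, 0, 2, 6, 3, 5 — all 7 distinct ✓
  L1 = 4: L2 entries (in reading order) 6, 5, 4, 1, 0, 2, 3 — all 7 distinct ✓
  L1 = 5: L2 entries (in reading order) 3, 6, 1, 5, 2, 4, 0 — all 7 distinct ✓
  L1 = 6: L2 entries (in reading order) 4, 2, 3, 0, 5, 6, 1 — all 7 distinct ✓
Every symbol of L1 meets every symbol of L2 exactly once, so all 49 pairs are distinct (49 of 49).
Conclusion: YES.

YES


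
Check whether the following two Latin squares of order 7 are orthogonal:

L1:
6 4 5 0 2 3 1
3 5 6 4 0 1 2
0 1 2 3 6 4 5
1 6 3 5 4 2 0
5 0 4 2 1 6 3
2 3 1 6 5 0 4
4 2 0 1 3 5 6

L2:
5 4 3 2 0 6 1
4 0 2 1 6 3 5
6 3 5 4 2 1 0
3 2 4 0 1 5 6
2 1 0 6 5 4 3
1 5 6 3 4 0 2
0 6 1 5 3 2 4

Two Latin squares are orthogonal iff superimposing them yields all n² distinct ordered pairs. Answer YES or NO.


Form the n² = 49 superimposed pairs (L1[i][j], L2[i][j]), row by row (rows and columns indexed from 0):
row 0: (6,5) (4,4) (5,3) (0,2) (2,0) (3,6) (1,1)
row 1: (3,4) (5,0) (6,2) (4,1) (0,6) (1,3) (2,5)
row 2: (0,6) (1,3) (2,5) (3,4) (6,2) (4,1) (5,0)
row 3: (1,3) (6,2) (3,4) (5,0) (4,1) (2,5) (0,6)
row 4: (5,2) (0,1) (4,0) (2,6) (1,5) (6,4) (3,3)
row 5: (2,1) (3,5) (1,6) (6,3) (5,4) (0,0) (4,2)
row 6: (4,0) (2,6) (0,1) (1,5) (3,3) (5,2) (6,4)
Orthogonality requires all 49 pairs distinct.
But the pair (0,6) repeats: cell (1,4) has L1 = 0, L2 = 6, and cell (2,0) has L1 = 0, L2 = 6.
A repeated pair means some other pair never occurs (only 28 distinct pairs out of 49), so the squares are not orthogonal.
Conclusion: NO.

NO


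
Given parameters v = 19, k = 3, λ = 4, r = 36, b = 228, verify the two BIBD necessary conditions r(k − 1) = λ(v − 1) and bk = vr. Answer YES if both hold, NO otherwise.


Condition (i): r(k − 1) = 36·2 = 72; λ(v − 1) = 4·18 = 72. Match? YES.
Condition (ii): bk = 228·3 = 684; vr = 19·36 = 684. Match? YES.
Both conditions hold? YES.

YES


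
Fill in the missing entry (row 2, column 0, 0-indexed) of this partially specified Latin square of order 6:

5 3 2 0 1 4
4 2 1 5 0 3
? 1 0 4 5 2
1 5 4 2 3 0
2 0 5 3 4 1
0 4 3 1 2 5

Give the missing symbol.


Row 2 contains symbols [0, 1, 2, 4, 5] — missing [3].
Column 0 contains symbols [0, 1, 2, 4, 5] — missing [3].
The missing symbol must appear in both missing sets; intersection = [3].
Therefore the hidden value is 3.

Missing value = 3.


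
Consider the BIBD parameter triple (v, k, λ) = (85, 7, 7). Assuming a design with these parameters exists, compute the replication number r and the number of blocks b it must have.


Any 2-(v, k, λ) BIBD satisfies two necessary conditions:
  (i)  Each point sits in r blocks, and counting incidences through any fixed point gives r(k − 1) = λ(v − 1), so r = λ(v − 1)/(k − 1).
  (ii) Total incidences bk = vr, so b = vr/k.
Step 1: r = λ(v − 1)/(k − 1) = 7·(85 − 1)/(7 − 1) = 7·84/6 = 588/6 = 98.
Step 2: b = vr/k = 85·98/7 = 8330/7 = 1190.
Check integrality: r = 98 ∈ Z ✓, b = 1190 ∈ Z ✓.
(These identities are necessary conditions: they determine r and b for any design with these parameters, but do not by themselves prove that one exists.)

r = 98, b = 1190.


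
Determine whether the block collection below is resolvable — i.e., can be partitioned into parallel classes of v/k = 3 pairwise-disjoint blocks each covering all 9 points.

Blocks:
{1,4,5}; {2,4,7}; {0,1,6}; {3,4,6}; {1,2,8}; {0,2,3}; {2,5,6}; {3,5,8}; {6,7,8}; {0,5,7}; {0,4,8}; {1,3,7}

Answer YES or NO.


v = 9, block size k = 3, number of blocks = 12.
For resolvability, blocks must partition into parallel classes of size v/k = 3.
Total blocks must therefore be a multiple of 3: 12 = 3·4 + 0 ⇒ divisible ✓.
Greedy packing gives 4 candidate class(es). Each should be a full parallel class (size 3, covers all 9 points).
  Class 1 (3 blocks): {1,4,5}; {0,2,3}; {6,7,8}. Points covered: [0, 1, 2, 3, 4, 5, 6, 7, 8].
  Class 2 (3 blocks): {2,4,7}; {0,1,6}; {3,5,8}. Points covered: [0, 1, 2, 3, 4, 5, 6, 7, 8].
  Class 3 (3 blocks): {3,4,6}; {1,2,8}; {0,5,7}. Points covered: [0, 1, 2, 3, 4, 5, 6, 7, 8].
  Class 4 (3 blocks): {2,5,6}; {0,4,8}; {1,3,7}. Points covered: [0, 1, 2, 3, 4, 5, 6, 7, 8].
All classes full (size 3)? YES. All classes cover every point? YES.
Resolvable? YES.

YES


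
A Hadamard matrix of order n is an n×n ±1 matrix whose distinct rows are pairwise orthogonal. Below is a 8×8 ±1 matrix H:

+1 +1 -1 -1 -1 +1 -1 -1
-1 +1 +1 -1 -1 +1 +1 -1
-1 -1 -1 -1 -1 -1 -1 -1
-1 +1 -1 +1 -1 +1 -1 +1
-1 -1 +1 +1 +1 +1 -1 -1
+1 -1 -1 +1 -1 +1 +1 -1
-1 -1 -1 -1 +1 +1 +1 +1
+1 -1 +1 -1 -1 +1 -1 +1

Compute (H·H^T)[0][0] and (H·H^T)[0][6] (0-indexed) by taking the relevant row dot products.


Row 0 of H: [1, 1, -1, -1, -1, 1, -1, -1].
Row 6 of H: [-1, -1, -1, -1, 1, 1, 1, 1].
(H·H^T)[0][0] = Σ_j H[0][j]·H[0][j] = (1)² + (1)² + (-1)² + (-1)² + (-1)² + (1)² + (-1)² + (-1)² = 1 + 1 + 1 + 1 + 1 + 1 + 1 + 1 = 8.
(H·H^T)[0][6] = Σ_j H[0][j]·H[6][j] = (1)·(-1) + (1)·(-1) + (-1)·(-1) + (-1)·(-1) + (-1)·(1) + (1)·(1) + (-1)·(1) + (-1)·(1) = -1 + -1 + 1 + 1 + -1 + 1 + -1 + -1 = -2.
Rows 0 and 6 are not orthogonal (dot product = -2 ≠ 0), so H is not a Hadamard matrix.

(0,0) entry = 8; (0,6) entry = -2.


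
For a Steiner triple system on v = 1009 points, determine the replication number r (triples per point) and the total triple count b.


An STS(v) is a 2-(v, 3, 1) BIBD: block size k = 3, λ = 1.
Replication: r(k − 1) = λ(v − 1) ⇒ r·2 = 1009 − 1 = 1008 ⇒ r = 504.
Block count: bk = vr ⇒ b·3 = 1009·504 = 508536 ⇒ b = 169512.

r = 504, b = 169512.


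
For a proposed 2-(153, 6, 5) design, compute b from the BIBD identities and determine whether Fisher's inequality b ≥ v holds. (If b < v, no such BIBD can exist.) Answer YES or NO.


r = λ(v − 1)/(k − 1) = 5·152/5 = 152.
b = vr/k = 153·152/6 = 3876.
Fisher's inequality: b ≥ v ⇔ 3876 ≥ 153? YES.

YES


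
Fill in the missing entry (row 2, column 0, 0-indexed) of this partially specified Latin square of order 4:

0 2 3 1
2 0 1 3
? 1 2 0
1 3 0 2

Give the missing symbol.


Row 2 contains symbols [0, 1, 2] — missing [3].
Column 0 contains symbols [0, 1, 2] — missing [3].
The missing symbol must appear in both missing sets; intersection = [3].
Therefore the hidden value is 3.

Missing value = 3.


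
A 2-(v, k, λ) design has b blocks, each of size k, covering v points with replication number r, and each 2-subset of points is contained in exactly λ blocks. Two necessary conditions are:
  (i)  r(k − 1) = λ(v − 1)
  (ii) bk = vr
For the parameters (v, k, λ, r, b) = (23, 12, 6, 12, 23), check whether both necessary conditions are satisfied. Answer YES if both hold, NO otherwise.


Condition (i): r(k − 1) = 12·11 = 132; λ(v − 1) = 6·22 = 132. Match? YES.
Condition (ii): bk = 23·12 = 276; vr = 23·12 = 276. Match? YES.
Both conditions hold? YES.

YES


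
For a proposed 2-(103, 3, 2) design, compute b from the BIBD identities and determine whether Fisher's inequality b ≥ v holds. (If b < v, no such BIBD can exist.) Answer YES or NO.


b = λv(v − 1)/(k(k − 1)) = 2·103·102/(3·2) = 21012/6 = 3502.
Compare with v = 103: b ≥ v, so Fisher's inequality holds.

YES


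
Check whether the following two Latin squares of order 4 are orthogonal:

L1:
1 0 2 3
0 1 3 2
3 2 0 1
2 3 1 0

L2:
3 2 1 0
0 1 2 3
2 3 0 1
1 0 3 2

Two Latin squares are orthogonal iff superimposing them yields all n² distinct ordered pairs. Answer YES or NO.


Form the n² = 16 superimposed pairs (L1[i][j], L2[i][j]), row by row (rows and columns indexed from 0):
row 0: (1,3) (0,2) (2,1) (3,0)
row 1: (0,0) (1,1) (3,2) (2,3)
row 2: (3,2) (2,3) (0,0) (1,1)
row 3: (2,1) (3,0) (1,3) (0,2)
Orthogonality requires all 16 pairs distinct.
But the pair (3,2) repeats: cell (1,2) has L1 = 3, L2 = 2, and cell (2,0) has L1 = 3, L2 = 2.
A repeated pair means some other pair never occurs (only 8 distinct pairs out of 16), so the squares are not orthogonal.
Conclusion: NO.

NO


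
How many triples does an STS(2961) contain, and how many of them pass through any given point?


An STS(v) is a 2-(v, 3, 1) BIBD: block size k = 3, λ = 1.
Replication: r(k − 1) = λ(v − 1) ⇒ r·2 = 2961 − 1 = 2960 ⇒ r = 1480.
Block count: b = v(v − 1)/6 = 2961·2960/6 = 8764560/6 = 1460760.

r = 1480, b = 1460760.


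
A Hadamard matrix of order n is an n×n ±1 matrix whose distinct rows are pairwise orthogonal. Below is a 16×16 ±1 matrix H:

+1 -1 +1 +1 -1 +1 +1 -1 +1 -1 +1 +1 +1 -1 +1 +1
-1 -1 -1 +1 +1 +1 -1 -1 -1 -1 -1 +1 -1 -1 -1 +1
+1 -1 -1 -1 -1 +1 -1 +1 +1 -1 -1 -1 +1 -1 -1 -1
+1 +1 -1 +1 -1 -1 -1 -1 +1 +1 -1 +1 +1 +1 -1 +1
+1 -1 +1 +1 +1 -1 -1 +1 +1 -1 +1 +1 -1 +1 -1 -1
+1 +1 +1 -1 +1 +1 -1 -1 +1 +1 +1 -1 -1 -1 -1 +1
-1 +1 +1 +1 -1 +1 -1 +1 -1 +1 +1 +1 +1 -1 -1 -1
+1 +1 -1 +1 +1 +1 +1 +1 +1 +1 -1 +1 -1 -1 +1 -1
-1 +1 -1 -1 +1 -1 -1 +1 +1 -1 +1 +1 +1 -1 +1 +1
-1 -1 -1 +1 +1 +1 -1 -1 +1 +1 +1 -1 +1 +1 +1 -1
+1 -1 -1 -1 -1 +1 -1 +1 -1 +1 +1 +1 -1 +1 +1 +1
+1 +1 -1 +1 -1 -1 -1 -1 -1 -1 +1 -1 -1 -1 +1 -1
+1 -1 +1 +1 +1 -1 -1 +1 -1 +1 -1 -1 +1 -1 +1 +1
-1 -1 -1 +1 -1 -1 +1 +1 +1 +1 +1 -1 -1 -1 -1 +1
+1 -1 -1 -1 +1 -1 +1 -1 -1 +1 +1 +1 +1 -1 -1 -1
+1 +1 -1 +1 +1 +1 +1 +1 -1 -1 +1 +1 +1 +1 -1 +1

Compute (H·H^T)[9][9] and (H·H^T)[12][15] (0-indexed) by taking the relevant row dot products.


Row 9 of H: [-1, -1, -1, 1, 1, 1, -1, -1, 1, 1, 1, -1, 1, 1, 1, -1].
Row 12 of H: [1, -1, 1, 1, 1, -1, -1, 1, -1, 1, -1, -1, 1, -1, 1, 1].
Row 15 of H: [1, 1, -1, 1, 1, 1, 1, 1, -1, -1, 1, 1, 1, 1, -1, 1].
(H·H^T)[9][9] = Σ_j H[9][j]·H[9][j] = (-1)² + (-1)² + (-1)² + (1)² + (1)² + (1)² + (-1)² + (-1)² + (1)² + (1)² + (1)² + (-1)² + (1)² + (1)² + (1)² + (-1)² = 1 + 1 + 1 + 1 + 1 + 1 + 1 + 1 + 1 + 1 + 1 + 1 + 1 + 1 + 1 + 1 = 16.
(H·H^T)[12][15] = Σ_j H[12][j]·H[15][j] = (1)·(1) + (-1)·(1) + (1)·(-1) + (1)·(1) + (1)·(1) + (-1)·(1) + (-1)·(1) + (1)·(1) + (-1)·(-1) + (1)·(-1) + (-1)·(1) + (-1)·(1) + (1)·(1) + (-1)·(1) + (1)·(-1) + (1)·(1) = 1 + -1 + -1 + 1 + 1 + -1 + -1 + 1 + 1 + -1 + -1 + -1 + 1 + -1 + -1 + 1 = -2.
Rows 12 and 15 are not orthogonal (dot product = -2 ≠ 0), so H is not a Hadamard matrix.

(9,9) entry = 16; (12,15) entry = -2.


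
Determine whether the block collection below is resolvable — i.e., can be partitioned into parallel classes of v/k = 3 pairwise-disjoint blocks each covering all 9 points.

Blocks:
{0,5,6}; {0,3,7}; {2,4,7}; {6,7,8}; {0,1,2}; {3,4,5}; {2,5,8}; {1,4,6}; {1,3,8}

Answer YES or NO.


v = 9, block size k = 3, number of blocks = 9.
For resolvability, blocks must partition into parallel classes of size v/k = 3.
Total blocks must therefore be a multiple of 3: 9 = 3·3 + 0 ⇒ divisible ✓.
Greedy packing gives 3 candidate class(es). Each should be a full parallel class (size 3, covers all 9 points).
  Class 1 (3 blocks): {0,5,6}; {2,4,7}; {1,3,8}. Points covered: [0, 1, 2, 3, 4, 5, 6, 7, 8].
  Class 2 (3 blocks): {0,3,7}; {2,5,8}; {1,4,6}. Points covered: [0, 1, 2, 3, 4, 5, 6, 7, 8].
  Class 3 (3 blocks): {6,7,8}; {0,1,2}; {3,4,5}. Points covered: [0, 1, 2, 3, 4, 5, 6, 7, 8].
All classes full (size 3)? YES. All classes cover every point? YES.
Resolvable? YES.

YES
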